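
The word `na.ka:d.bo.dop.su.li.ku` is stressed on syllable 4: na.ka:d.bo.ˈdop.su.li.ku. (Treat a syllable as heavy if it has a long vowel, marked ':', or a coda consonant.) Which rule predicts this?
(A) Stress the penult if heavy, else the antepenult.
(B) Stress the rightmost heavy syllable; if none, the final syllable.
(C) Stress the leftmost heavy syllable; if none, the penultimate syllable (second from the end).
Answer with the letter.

B

Rule A → syllable 5 (observed: 4).
Rule B → syllable 4 ✓.
Rule C → syllable 2 (observed: 4).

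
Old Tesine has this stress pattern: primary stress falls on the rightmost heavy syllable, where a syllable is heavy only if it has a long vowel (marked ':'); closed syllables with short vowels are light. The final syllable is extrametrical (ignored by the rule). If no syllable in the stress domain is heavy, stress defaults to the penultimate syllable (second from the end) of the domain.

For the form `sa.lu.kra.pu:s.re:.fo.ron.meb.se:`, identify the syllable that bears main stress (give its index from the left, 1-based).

5

The final syllable (9, se:) is extrametrical; the stress domain is syllables 1–8.
Weights: 1 sa L, 2 lu L, 3 kra L, 4 pu:s H, 5 re: H, 6 fo L, 7 ron L, 8 meb L.
Heavy syllables in the domain: 4, 5. The rightmost is syllable 5 (re:).
Primary stress: syllable 5 → sa.lu.kra.pu:s.ˈre:.fo.ron.meb.se:.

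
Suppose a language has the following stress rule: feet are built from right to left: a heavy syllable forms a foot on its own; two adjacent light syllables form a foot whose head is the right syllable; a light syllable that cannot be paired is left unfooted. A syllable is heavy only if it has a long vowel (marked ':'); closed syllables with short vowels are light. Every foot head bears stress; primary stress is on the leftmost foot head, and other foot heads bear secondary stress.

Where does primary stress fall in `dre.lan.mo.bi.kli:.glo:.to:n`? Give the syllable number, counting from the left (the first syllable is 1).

Weights: 1 dre L, 2 lan L, 3 mo L, 4 bi L, 5 kli: H, 6 glo: H, 7 to:n H.
Parse right to left (heavy = foot alone; LL = one foot; stranded L unfooted): (dre.ˈlan) (mo.ˈbi) (ˈkli:) (ˈglo:) (ˈto:n).
Foot heads: 2, 4, 5, 6, 7.
Primary stress on the leftmost head = syllable 2.
Primary stress: syllable 2 → dre.ˈlan.mo.bi.kli:.glo:.to:n.

2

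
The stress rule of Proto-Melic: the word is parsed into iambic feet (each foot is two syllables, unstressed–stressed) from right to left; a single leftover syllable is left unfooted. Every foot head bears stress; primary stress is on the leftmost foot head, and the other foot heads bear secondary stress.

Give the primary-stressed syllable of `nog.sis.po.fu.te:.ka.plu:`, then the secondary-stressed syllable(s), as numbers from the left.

Parse right to left into iambic (σˈσ) feet: nog (sis.ˈpo) (fu.ˈte:) (ka.ˈplu:). Syllable 1 is left unfooted.
Foot heads (stressed positions): 3, 5, 7.
End Rule Leftmost: primary stress on the leftmost head = syllable 3.
Secondary stress on 5, 7: nog.sis.ˈpo.fu.ˌte:.ka.ˌplu:.

primary 3, secondary 5, 7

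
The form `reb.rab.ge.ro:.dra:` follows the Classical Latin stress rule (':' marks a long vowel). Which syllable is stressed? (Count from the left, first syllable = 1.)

Classical Latin: stress the penult if heavy (long vowel or closed), else the antepenult.
Weights: 3 ge L, 4 ro: H, 5 dra: H.
The penult (syllable 4, ro:) is heavy, so it takes stress.
Stress on syllable 4: reb.rab.ge.ˈro:.dra:.

4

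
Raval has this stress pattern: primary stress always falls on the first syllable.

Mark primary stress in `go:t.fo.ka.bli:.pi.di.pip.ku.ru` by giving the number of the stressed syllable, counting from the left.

1

The word has 9 syllables; the first syllable is syllable 1 (go:t).
Primary stress: syllable 1 → ˈgo:t.fo.ka.bli:.pi.di.pip.ku.ru.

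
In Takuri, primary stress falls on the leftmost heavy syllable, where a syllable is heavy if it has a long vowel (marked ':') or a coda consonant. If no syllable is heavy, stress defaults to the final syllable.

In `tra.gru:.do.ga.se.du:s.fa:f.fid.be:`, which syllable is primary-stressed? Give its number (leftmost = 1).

2

Weights: 1 tra L, 2 gru: H, 3 do L, 4 ga L, 5 se L, 6 du:s H, 7 fa:f H, 8 fid H, 9 be: H.
Heavy syllables in the domain: 2, 6, 7, 8, 9. The leftmost is syllable 2 (gru:).
Primary stress: syllable 2 → tra.ˈgru:.do.ga.se.du:s.fa:f.fid.be:.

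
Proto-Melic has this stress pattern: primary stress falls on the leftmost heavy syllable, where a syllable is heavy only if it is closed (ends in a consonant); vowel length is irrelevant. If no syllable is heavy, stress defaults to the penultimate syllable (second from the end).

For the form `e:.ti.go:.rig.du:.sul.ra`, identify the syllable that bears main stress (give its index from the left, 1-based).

Weights: 1 e: L, 2 ti L, 3 go: L, 4 rig H, 5 du: L, 6 sul H, 7 ra L.
Heavy syllables in the domain: 4, 6. The leftmost is syllable 4 (rig).
Primary stress: syllable 4 → e:.ti.go:.ˈrig.du:.sul.ra.

4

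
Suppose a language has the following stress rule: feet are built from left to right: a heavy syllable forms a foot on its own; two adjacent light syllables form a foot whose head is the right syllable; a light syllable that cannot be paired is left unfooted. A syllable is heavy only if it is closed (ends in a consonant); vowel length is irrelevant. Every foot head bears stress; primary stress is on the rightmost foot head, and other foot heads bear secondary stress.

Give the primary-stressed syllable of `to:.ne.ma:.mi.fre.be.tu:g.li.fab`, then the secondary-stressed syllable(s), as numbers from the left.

Weights: 1 to: L, 2 ne L, 3 ma: L, 4 mi L, 5 fre L, 6 be L, 7 tu:g H, 8 li L, 9 fab H.
Parse left to right (heavy = foot alone; LL = one foot; stranded L unfooted): (to:.ˈne) (ma:.ˈmi) (fre.ˈbe) (ˈtu:g) li (ˈfab).
Foot heads: 2, 4, 6, 7, 9.
Primary stress on the rightmost head = syllable 9.
Secondary stress on 2, 4, 6, 7: to:.ˌne.ma:.ˌmi.fre.ˌbe.ˌtu:g.li.ˈfab.

primary 9, secondary 2, 4, 6, 7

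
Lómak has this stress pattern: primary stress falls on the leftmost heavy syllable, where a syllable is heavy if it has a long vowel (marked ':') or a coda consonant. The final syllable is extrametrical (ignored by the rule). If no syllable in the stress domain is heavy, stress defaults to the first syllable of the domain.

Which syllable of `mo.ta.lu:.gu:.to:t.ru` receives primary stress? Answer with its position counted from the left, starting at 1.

The final syllable (6, ru) is extrametrical; the stress domain is syllables 1–5.
Weights: 1 mo L, 2 ta L, 3 lu: H, 4 gu: H, 5 to:t H.
Heavy syllables in the domain: 3, 4, 5. The leftmost is syllable 3 (lu:).
Primary stress: syllable 3 → mo.ta.ˈlu:.gu:.to:t.ru.

3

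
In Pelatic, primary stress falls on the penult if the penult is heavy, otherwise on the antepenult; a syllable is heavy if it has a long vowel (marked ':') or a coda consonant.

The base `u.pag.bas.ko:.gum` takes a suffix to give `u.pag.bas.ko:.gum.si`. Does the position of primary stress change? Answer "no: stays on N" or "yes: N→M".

yes: 4→5

Base `u.pag.bas.ko:.gum` (5 syllables):
  Weights: 3 bas H, 4 ko: H, 5 gum H.
  The penult (syllable 4, ko:) is heavy, so it takes stress.
  → primary stress on syllable 4.
Suffixed `u.pag.bas.ko:.gum.si` (6 syllables):
  Weights: 4 ko: H, 5 gum H, 6 si L.
  The penult (syllable 5, gum) is heavy, so it takes stress.
  → primary stress on syllable 5.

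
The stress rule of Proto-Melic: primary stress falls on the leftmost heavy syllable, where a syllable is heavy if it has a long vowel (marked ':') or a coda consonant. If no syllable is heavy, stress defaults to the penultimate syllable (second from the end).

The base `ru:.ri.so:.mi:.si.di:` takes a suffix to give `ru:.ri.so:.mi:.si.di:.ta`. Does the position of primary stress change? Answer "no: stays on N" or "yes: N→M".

no: stays on 1

Base `ru:.ri.so:.mi:.si.di:` (6 syllables):
  Weights: 1 ru: H, 2 ri L, 3 so: H, 4 mi: H, 5 si L, 6 di: H.
  Heavy syllables in the domain: 1, 3, 4, 6. The leftmost is syllable 1 (ru:).
  → primary stress on syllable 1.
Suffixed `ru:.ri.so:.mi:.si.di:.ta` (7 syllables):
  Weights: 1 ru: H, 2 ri L, 3 so: H, 4 mi: H, 5 si L, 6 di: H, 7 ta L.
  Heavy syllables in the domain: 1, 3, 4, 6. The leftmost is syllable 1 (ru:).
  → primary stress on syllable 1.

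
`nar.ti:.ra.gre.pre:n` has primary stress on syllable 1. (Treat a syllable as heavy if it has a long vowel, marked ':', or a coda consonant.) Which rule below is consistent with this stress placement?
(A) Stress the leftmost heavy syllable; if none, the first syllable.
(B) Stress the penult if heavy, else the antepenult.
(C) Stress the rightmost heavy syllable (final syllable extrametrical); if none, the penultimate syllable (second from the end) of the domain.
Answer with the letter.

Rule A → syllable 1 ✓.
Rule B → syllable 3 (observed: 1).
Rule C → syllable 2 (observed: 1).

A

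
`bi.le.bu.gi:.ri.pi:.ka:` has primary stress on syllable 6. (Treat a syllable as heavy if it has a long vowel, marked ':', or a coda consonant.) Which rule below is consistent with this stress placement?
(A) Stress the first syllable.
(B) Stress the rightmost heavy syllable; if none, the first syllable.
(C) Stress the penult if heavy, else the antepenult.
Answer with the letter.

Rule A → syllable 1 (observed: 6).
Rule B → syllable 7 (observed: 6).
Rule C → syllable 6 ✓.

C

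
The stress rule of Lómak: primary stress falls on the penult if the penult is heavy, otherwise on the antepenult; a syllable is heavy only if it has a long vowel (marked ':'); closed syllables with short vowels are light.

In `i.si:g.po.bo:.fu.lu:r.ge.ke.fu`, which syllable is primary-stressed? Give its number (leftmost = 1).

7

Weights: 7 ge L, 8 ke L, 9 fu L.
The penult (syllable 8, ke) is light, so stress falls on the antepenult (syllable 7, ge).
Primary stress: syllable 7 → i.si:g.po.bo:.fu.lu:r.ˈge.ke.fu.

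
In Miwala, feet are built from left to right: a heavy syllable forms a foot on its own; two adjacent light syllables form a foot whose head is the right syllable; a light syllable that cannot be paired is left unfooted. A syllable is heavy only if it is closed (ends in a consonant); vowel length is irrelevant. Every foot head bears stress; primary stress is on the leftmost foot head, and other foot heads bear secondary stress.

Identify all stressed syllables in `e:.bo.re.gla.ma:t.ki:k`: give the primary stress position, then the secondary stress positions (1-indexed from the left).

primary 2, secondary 4, 5, 6

Weights: 1 e: L, 2 bo L, 3 re L, 4 gla L, 5 ma:t H, 6 ki:k H.
Parse left to right (heavy = foot alone; LL = one foot; stranded L unfooted): (e:.ˈbo) (re.ˈgla) (ˈma:t) (ˈki:k).
Foot heads: 2, 4, 5, 6.
Primary stress on the leftmost head = syllable 2.
Secondary stress on 4, 5, 6: e:.ˈbo.re.ˌgla.ˌma:t.ˌki:k.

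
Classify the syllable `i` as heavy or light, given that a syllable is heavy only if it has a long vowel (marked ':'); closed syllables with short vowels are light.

`i`: short vowel, open (no coda). Short vowel → light.

light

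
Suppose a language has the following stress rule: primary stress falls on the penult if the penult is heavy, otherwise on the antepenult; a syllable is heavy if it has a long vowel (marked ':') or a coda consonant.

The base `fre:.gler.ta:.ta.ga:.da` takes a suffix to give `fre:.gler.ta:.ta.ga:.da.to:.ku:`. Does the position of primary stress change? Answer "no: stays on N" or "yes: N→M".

Base `fre:.gler.ta:.ta.ga:.da` (6 syllables):
  Weights: 4 ta L, 5 ga: H, 6 da L.
  The penult (syllable 5, ga:) is heavy, so it takes stress.
  → primary stress on syllable 5.
Suffixed `fre:.gler.ta:.ta.ga:.da.to:.ku:` (8 syllables):
  Weights: 6 da L, 7 to: H, 8 ku: H.
  The penult (syllable 7, to:) is heavy, so it takes stress.
  → primary stress on syllable 7.

yes: 5→7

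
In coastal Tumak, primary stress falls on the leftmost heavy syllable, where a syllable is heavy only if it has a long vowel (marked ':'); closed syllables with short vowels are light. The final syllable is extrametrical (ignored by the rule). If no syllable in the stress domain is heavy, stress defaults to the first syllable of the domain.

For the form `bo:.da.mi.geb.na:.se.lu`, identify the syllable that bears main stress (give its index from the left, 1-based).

The final syllable (7, lu) is extrametrical; the stress domain is syllables 1–6.
Weights: 1 bo: H, 2 da L, 3 mi L, 4 geb L, 5 na: H, 6 se L.
Heavy syllables in the domain: 1, 5. The leftmost is syllable 1 (bo:).
Primary stress: syllable 1 → ˈbo:.da.mi.geb.na:.se.lu.

1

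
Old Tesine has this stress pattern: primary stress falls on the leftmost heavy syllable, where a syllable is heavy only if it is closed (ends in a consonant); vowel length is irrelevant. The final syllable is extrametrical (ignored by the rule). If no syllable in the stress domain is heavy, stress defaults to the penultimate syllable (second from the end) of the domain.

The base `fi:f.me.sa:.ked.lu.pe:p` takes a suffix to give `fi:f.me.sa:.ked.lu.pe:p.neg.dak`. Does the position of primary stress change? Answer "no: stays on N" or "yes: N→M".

no: stays on 1

Base `fi:f.me.sa:.ked.lu.pe:p` (6 syllables):
  The final syllable (6, pe:p) is extrametrical; the stress domain is syllables 1–5.
  Weights: 1 fi:f H, 2 me L, 3 sa: L, 4 ked H, 5 lu L.
  Heavy syllables in the domain: 1, 4. The leftmost is syllable 1 (fi:f).
  → primary stress on syllable 1.
Suffixed `fi:f.me.sa:.ked.lu.pe:p.neg.dak` (8 syllables):
  The final syllable (8, dak) is extrametrical; the stress domain is syllables 1–7.
  Weights: 1 fi:f H, 2 me L, 3 sa: L, 4 ked H, 5 lu L, 6 pe:p H, 7 neg H.
  Heavy syllables in the domain: 1, 4, 6, 7. The leftmost is syllable 1 (fi:f).
  → primary stress on syllable 1.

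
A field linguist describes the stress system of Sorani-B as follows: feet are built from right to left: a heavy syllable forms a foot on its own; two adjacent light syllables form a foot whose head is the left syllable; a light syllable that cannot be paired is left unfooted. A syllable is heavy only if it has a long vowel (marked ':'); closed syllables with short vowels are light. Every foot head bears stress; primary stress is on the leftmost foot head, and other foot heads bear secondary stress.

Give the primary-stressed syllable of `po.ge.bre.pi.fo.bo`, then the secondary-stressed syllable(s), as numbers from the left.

Weights: 1 po L, 2 ge L, 3 bre L, 4 pi L, 5 fo L, 6 bo L.
Parse right to left (heavy = foot alone; LL = one foot; stranded L unfooted): (ˈpo.ge) (ˈbre.pi) (ˈfo.bo).
Foot heads: 1, 3, 5.
Primary stress on the leftmost head = syllable 1.
Secondary stress on 3, 5: ˈpo.ge.ˌbre.pi.ˌfo.bo.

primary 1, secondary 3, 5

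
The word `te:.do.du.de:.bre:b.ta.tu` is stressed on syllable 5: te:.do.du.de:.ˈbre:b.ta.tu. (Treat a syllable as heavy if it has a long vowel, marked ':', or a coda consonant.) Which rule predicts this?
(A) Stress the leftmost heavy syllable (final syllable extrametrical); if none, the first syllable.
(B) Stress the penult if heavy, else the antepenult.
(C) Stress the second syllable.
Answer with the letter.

Rule A → syllable 1 (observed: 5).
Rule B → syllable 5 ✓.
Rule C → syllable 2 (observed: 5).

B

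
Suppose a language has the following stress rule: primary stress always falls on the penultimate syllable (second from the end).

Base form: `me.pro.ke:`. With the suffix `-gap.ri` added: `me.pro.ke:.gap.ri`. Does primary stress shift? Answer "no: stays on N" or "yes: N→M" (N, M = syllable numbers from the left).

Base `me.pro.ke:` (3 syllables):
  The word has 3 syllables; the penultimate syllable (second from the end) is syllable 2 (pro).
  → primary stress on syllable 2.
Suffixed `me.pro.ke:.gap.ri` (5 syllables):
  The word has 5 syllables; the penultimate syllable (second from the end) is syllable 4 (gap).
  → primary stress on syllable 4.

yes: 2→4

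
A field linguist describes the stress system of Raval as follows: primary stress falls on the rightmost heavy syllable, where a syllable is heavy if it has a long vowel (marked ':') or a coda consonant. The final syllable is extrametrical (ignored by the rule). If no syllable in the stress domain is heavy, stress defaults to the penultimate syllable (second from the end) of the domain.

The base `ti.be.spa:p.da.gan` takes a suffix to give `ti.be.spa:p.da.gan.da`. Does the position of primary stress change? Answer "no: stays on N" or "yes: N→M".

yes: 3→5

Base `ti.be.spa:p.da.gan` (5 syllables):
  The final syllable (5, gan) is extrametrical; the stress domain is syllables 1–4.
  Weights: 1 ti L, 2 be L, 3 spa:p H, 4 da L.
  Heavy syllables in the domain: 3. The rightmost is syllable 3 (spa:p).
  → primary stress on syllable 3.
Suffixed `ti.be.spa:p.da.gan.da` (6 syllables):
  The final syllable (6, da) is extrametrical; the stress domain is syllables 1–5.
  Weights: 1 ti L, 2 be L, 3 spa:p H, 4 da L, 5 gan H.
  Heavy syllables in the domain: 3, 5. The rightmost is syllable 5 (gan).
  → primary stress on syllable 5.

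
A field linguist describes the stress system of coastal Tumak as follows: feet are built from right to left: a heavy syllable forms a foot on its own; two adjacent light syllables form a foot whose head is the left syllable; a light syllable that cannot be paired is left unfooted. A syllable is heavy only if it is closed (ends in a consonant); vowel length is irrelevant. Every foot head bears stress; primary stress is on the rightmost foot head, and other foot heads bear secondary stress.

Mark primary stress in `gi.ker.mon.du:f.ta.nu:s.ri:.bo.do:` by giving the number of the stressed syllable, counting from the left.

Weights: 1 gi L, 2 ker H, 3 mon H, 4 du:f H, 5 ta L, 6 nu:s H, 7 ri: L, 8 bo L, 9 do: L.
Parse right to left (heavy = foot alone; LL = one foot; stranded L unfooted): gi (ˈker) (ˈmon) (ˈdu:f) ta (ˈnu:s) ri: (ˈbo.do:).
Foot heads: 2, 3, 4, 6, 8.
Primary stress on the rightmost head = syllable 8.
Primary stress: syllable 8 → gi.ker.mon.du:f.ta.nu:s.ri:.ˈbo.do:.

8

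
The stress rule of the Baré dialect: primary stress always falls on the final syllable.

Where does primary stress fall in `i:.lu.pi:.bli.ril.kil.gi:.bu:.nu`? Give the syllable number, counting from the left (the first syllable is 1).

The word has 9 syllables; the final syllable is syllable 9 (nu).
Primary stress: syllable 9 → i:.lu.pi:.bli.ril.kil.gi:.bu:.ˈnu.

9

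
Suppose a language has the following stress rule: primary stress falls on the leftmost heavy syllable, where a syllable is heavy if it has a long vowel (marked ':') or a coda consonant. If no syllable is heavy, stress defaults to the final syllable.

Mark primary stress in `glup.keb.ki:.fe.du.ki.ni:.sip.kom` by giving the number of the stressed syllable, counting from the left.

Weights: 1 glup H, 2 keb H, 3 ki: H, 4 fe L, 5 du L, 6 ki L, 7 ni: H, 8 sip H, 9 kom H.
Heavy syllables in the domain: 1, 2, 3, 7, 8, 9. The leftmost is syllable 1 (glup).
Primary stress: syllable 1 → ˈglup.keb.ki:.fe.du.ki.ni:.sip.kom.

1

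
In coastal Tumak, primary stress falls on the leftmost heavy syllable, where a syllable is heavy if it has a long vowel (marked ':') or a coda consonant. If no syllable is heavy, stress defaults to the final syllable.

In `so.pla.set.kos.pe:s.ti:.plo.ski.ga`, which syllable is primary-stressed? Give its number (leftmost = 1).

3

Weights: 1 so L, 2 pla L, 3 set H, 4 kos H, 5 pe:s H, 6 ti: H, 7 plo L, 8 ski L, 9 ga L.
Heavy syllables in the domain: 3, 4, 5, 6. The leftmost is syllable 3 (set).
Primary stress: syllable 3 → so.pla.ˈset.kos.pe:s.ti:.plo.ski.ga.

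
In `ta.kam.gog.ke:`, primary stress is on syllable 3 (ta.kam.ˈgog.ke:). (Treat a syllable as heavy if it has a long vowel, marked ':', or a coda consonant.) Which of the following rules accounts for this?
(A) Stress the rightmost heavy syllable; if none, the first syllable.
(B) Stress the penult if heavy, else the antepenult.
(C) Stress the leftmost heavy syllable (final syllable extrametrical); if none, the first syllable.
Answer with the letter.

Rule A → syllable 4 (observed: 3).
Rule B → syllable 3 ✓.
Rule C → syllable 2 (observed: 3).

B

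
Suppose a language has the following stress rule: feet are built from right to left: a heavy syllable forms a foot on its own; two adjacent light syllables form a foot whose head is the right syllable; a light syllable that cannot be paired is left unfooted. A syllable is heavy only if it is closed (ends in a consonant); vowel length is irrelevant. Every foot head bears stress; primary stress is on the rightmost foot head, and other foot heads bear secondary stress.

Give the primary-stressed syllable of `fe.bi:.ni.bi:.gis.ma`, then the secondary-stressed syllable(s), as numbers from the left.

primary 5, secondary 2, 4

Weights: 1 fe L, 2 bi: L, 3 ni L, 4 bi: L, 5 gis H, 6 ma L.
Parse right to left (heavy = foot alone; LL = one foot; stranded L unfooted): (fe.ˈbi:) (ni.ˈbi:) (ˈgis) ma.
Foot heads: 2, 4, 5.
Primary stress on the rightmost head = syllable 5.
Secondary stress on 2, 4: fe.ˌbi:.ni.ˌbi:.ˈgis.ma.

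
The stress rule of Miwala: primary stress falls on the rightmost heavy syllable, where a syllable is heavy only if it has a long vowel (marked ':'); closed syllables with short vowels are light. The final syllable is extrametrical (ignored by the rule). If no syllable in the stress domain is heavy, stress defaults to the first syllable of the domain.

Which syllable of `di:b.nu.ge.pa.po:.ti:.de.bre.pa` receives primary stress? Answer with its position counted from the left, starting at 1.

The final syllable (9, pa) is extrametrical; the stress domain is syllables 1–8.
Weights: 1 di:b H, 2 nu L, 3 ge L, 4 pa L, 5 po: H, 6 ti: H, 7 de L, 8 bre L.
Heavy syllables in the domain: 1, 5, 6. The rightmost is syllable 6 (ti:).
Primary stress: syllable 6 → di:b.nu.ge.pa.po:.ˈti:.de.bre.pa.

6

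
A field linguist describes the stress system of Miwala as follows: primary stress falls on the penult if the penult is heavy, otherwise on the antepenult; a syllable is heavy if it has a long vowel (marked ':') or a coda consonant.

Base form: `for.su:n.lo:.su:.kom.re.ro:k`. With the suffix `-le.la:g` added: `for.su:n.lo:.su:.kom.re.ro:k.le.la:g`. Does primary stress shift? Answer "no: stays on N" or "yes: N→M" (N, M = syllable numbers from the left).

yes: 5→7

Base `for.su:n.lo:.su:.kom.re.ro:k` (7 syllables):
  Weights: 5 kom H, 6 re L, 7 ro:k H.
  The penult (syllable 6, re) is light, so stress falls on the antepenult (syllable 5, kom).
  → primary stress on syllable 5.
Suffixed `for.su:n.lo:.su:.kom.re.ro:k.le.la:g` (9 syllables):
  Weights: 7 ro:k H, 8 le L, 9 la:g H.
  The penult (syllable 8, le) is light, so stress falls on the antepenult (syllable 7, ro:k).
  → primary stress on syllable 7.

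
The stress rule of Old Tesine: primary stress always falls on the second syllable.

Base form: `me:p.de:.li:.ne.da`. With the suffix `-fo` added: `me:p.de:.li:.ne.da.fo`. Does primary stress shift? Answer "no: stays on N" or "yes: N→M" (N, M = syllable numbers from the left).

Base `me:p.de:.li:.ne.da` (5 syllables):
  The word has 5 syllables; the second syllable is syllable 2 (de:).
  → primary stress on syllable 2.
Suffixed `me:p.de:.li:.ne.da.fo` (6 syllables):
  The word has 6 syllables; the second syllable is syllable 2 (de:).
  → primary stress on syllable 2.

no: stays on 2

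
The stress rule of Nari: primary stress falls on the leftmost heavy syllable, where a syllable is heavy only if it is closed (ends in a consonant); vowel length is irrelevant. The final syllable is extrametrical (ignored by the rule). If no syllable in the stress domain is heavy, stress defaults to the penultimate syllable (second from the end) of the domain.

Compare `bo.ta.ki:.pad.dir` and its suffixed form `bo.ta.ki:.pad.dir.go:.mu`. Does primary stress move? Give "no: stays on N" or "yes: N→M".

Base `bo.ta.ki:.pad.dir` (5 syllables):
  The final syllable (5, dir) is extrametrical; the stress domain is syllables 1–4.
  Weights: 1 bo L, 2 ta L, 3 ki: L, 4 pad H.
  Heavy syllables in the domain: 4. The leftmost is syllable 4 (pad).
  → primary stress on syllable 4.
Suffixed `bo.ta.ki:.pad.dir.go:.mu` (7 syllables):
  The final syllable (7, mu) is extrametrical; the stress domain is syllables 1–6.
  Weights: 1 bo L, 2 ta L, 3 ki: L, 4 pad H, 5 dir H, 6 go: L.
  Heavy syllables in the domain: 4, 5. The leftmost is syllable 4 (pad).
  → primary stress on syllable 4.

no: stays on 4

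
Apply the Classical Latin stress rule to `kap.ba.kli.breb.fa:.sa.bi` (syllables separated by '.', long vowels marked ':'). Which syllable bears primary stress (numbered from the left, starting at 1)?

Classical Latin: stress the penult if heavy (long vowel or closed), else the antepenult.
Weights: 5 fa: H, 6 sa L, 7 bi L.
The penult (syllable 6, sa) is light, so stress falls on the antepenult (syllable 5, fa:).
Stress on syllable 5: kap.ba.kli.breb.ˈfa:.sa.bi.

5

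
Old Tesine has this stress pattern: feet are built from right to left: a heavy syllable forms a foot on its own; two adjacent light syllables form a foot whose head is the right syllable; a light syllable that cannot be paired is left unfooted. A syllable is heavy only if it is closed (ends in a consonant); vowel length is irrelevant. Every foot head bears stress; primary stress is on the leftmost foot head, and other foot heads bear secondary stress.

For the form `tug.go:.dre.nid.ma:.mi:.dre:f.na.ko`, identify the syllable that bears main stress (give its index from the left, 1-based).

1

Weights: 1 tug H, 2 go: L, 3 dre L, 4 nid H, 5 ma: L, 6 mi: L, 7 dre:f H, 8 na L, 9 ko L.
Parse right to left (heavy = foot alone; LL = one foot; stranded L unfooted): (ˈtug) (go:.ˈdre) (ˈnid) (ma:.ˈmi:) (ˈdre:f) (na.ˈko).
Foot heads: 1, 3, 4, 6, 7, 9.
Primary stress on the leftmost head = syllable 1.
Primary stress: syllable 1 → ˈtug.go:.dre.nid.ma:.mi:.dre:f.na.ko.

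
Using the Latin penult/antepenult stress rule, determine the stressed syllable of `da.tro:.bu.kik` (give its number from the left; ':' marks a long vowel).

2

Classical Latin: stress the penult if heavy (long vowel or closed), else the antepenult.
Weights: 2 tro: H, 3 bu L, 4 kik H.
The penult (syllable 3, bu) is light, so stress falls on the antepenult (syllable 2, tro:).
Stress on syllable 2: da.ˈtro:.bu.kik.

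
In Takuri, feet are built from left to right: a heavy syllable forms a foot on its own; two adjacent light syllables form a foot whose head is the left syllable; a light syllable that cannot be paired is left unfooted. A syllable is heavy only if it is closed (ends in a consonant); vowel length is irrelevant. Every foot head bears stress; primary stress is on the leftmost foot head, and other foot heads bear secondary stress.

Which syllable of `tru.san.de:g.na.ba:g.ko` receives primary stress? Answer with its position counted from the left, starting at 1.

Weights: 1 tru L, 2 san H, 3 de:g H, 4 na L, 5 ba:g H, 6 ko L.
Parse left to right (heavy = foot alone; LL = one foot; stranded L unfooted): tru (ˈsan) (ˈde:g) na (ˈba:g) ko.
Foot heads: 2, 3, 5.
Primary stress on the leftmost head = syllable 2.
Primary stress: syllable 2 → tru.ˈsan.de:g.na.ba:g.ko.

2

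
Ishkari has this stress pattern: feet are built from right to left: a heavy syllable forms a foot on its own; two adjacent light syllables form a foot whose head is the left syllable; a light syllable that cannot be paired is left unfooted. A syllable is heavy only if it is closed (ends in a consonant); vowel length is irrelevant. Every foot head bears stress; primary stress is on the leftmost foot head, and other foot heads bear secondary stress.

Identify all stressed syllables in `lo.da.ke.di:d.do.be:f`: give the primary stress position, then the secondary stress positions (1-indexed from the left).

Weights: 1 lo L, 2 da L, 3 ke L, 4 di:d H, 5 do L, 6 be:f H.
Parse right to left (heavy = foot alone; LL = one foot; stranded L unfooted): lo (ˈda.ke) (ˈdi:d) do (ˈbe:f).
Foot heads: 2, 4, 6.
Primary stress on the leftmost head = syllable 2.
Secondary stress on 4, 6: lo.ˈda.ke.ˌdi:d.do.ˌbe:f.

primary 2, secondary 4, 6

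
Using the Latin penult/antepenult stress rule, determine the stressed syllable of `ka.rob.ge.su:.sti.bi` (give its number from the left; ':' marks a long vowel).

Classical Latin: stress the penult if heavy (long vowel or closed), else the antepenult.
Weights: 4 su: H, 5 sti L, 6 bi L.
The penult (syllable 5, sti) is light, so stress falls on the antepenult (syllable 4, su:).
Stress on syllable 4: ka.rob.ge.ˈsu:.sti.bi.

4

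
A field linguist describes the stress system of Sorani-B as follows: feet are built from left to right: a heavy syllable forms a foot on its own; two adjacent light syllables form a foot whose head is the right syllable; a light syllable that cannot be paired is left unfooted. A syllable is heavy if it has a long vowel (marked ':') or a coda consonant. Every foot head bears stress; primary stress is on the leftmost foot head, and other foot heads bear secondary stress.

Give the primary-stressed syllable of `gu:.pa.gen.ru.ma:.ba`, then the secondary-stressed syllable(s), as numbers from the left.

Weights: 1 gu: H, 2 pa L, 3 gen H, 4 ru L, 5 ma: H, 6 ba L.
Parse left to right (heavy = foot alone; LL = one foot; stranded L unfooted): (ˈgu:) pa (ˈgen) ru (ˈma:) ba.
Foot heads: 1, 3, 5.
Primary stress on the leftmost head = syllable 1.
Secondary stress on 3, 5: ˈgu:.pa.ˌgen.ru.ˌma:.ba.

primary 1, secondary 3, 5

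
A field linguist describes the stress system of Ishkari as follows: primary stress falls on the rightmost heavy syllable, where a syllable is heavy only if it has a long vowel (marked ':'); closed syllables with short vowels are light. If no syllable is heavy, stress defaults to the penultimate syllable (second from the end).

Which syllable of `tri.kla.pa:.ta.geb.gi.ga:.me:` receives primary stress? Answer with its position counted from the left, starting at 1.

8

Weights: 1 tri L, 2 kla L, 3 pa: H, 4 ta L, 5 geb L, 6 gi L, 7 ga: H, 8 me: H.
Heavy syllables in the domain: 3, 7, 8. The rightmost is syllable 8 (me:).
Primary stress: syllable 8 → tri.kla.pa:.ta.geb.gi.ga:.ˈme:.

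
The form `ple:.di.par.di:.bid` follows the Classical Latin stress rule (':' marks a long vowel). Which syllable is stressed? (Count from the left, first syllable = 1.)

4

Classical Latin: stress the penult if heavy (long vowel or closed), else the antepenult.
Weights: 3 par H, 4 di: H, 5 bid H.
The penult (syllable 4, di:) is heavy, so it takes stress.
Stress on syllable 4: ple:.di.par.ˈdi:.bid.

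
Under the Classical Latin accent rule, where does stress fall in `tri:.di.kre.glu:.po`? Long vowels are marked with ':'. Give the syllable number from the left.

Classical Latin: stress the penult if heavy (long vowel or closed), else the antepenult.
Weights: 3 kre L, 4 glu: H, 5 po L.
The penult (syllable 4, glu:) is heavy, so it takes stress.
Stress on syllable 4: tri:.di.kre.ˈglu:.po.

4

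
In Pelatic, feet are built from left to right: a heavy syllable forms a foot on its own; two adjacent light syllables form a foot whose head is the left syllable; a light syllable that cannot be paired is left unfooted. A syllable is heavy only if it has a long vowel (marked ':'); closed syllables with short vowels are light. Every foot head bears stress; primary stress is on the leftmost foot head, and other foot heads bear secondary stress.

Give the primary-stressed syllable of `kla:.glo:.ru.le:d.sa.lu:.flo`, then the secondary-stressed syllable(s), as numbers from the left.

Weights: 1 kla: H, 2 glo: H, 3 ru L, 4 le:d H, 5 sa L, 6 lu: H, 7 flo L.
Parse left to right (heavy = foot alone; LL = one foot; stranded L unfooted): (ˈkla:) (ˈglo:) ru (ˈle:d) sa (ˈlu:) flo.
Foot heads: 1, 2, 4, 6.
Primary stress on the leftmost head = syllable 1.
Secondary stress on 2, 4, 6: ˈkla:.ˌglo:.ru.ˌle:d.sa.ˌlu:.flo.

primary 1, secondary 2, 4, 6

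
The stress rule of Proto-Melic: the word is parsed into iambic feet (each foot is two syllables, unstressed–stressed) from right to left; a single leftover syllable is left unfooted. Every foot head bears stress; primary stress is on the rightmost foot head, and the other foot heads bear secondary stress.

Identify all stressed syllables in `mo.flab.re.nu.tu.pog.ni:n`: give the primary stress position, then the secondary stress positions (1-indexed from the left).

primary 7, secondary 3, 5

Parse right to left into iambic (σˈσ) feet: mo (flab.ˈre) (nu.ˈtu) (pog.ˈni:n). Syllable 1 is left unfooted.
Foot heads (stressed positions): 3, 5, 7.
End Rule Rightmost: primary stress on the rightmost head = syllable 7.
Secondary stress on 3, 5: mo.flab.ˌre.nu.ˌtu.pog.ˈni:n.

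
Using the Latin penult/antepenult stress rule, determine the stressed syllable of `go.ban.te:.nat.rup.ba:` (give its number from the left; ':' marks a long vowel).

Classical Latin: stress the penult if heavy (long vowel or closed), else the antepenult.
Weights: 4 nat H, 5 rup H, 6 ba: H.
The penult (syllable 5, rup) is heavy, so it takes stress.
Stress on syllable 5: go.ban.te:.nat.ˈrup.ba:.

5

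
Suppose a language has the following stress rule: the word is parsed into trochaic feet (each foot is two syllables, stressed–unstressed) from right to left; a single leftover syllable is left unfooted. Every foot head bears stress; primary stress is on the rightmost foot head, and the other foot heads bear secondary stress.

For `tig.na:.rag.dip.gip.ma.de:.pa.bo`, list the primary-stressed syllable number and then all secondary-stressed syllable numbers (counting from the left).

Parse right to left into trochaic (ˈσσ) feet: tig (ˈna:.rag) (ˈdip.gip) (ˈma.de:) (ˈpa.bo). Syllable 1 is left unfooted.
Foot heads (stressed positions): 2, 4, 6, 8.
End Rule Rightmost: primary stress on the rightmost head = syllable 8.
Secondary stress on 2, 4, 6: tig.ˌna:.rag.ˌdip.gip.ˌma.de:.ˈpa.bo.

primary 8, secondary 2, 4, 6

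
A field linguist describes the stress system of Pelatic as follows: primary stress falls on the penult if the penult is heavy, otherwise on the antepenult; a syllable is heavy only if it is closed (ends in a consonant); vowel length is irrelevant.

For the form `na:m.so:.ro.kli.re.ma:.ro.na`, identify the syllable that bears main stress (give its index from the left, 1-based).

Weights: 6 ma: L, 7 ro L, 8 na L.
The penult (syllable 7, ro) is light, so stress falls on the antepenult (syllable 6, ma:).
Primary stress: syllable 6 → na:m.so:.ro.kli.re.ˈma:.ro.na.

6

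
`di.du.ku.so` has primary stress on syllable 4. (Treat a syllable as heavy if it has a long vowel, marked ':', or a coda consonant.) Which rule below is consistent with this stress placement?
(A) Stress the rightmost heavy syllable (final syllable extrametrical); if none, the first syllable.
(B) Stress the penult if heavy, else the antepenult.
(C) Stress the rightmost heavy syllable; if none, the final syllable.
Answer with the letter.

C

Rule A → syllable 1 (observed: 4).
Rule B → syllable 2 (observed: 4).
Rule C → syllable 4 ✓.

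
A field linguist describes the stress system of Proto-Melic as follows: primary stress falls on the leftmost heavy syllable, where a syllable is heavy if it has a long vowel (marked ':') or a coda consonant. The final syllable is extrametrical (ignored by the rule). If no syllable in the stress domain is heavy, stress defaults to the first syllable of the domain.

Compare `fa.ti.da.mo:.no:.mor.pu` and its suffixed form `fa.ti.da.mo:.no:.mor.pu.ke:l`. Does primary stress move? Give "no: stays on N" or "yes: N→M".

Base `fa.ti.da.mo:.no:.mor.pu` (7 syllables):
  The final syllable (7, pu) is extrametrical; the stress domain is syllables 1–6.
  Weights: 1 fa L, 2 ti L, 3 da L, 4 mo: H, 5 no: H, 6 mor H.
  Heavy syllables in the domain: 4, 5, 6. The leftmost is syllable 4 (mo:).
  → primary stress on syllable 4.
Suffixed `fa.ti.da.mo:.no:.mor.pu.ke:l` (8 syllables):
  The final syllable (8, ke:l) is extrametrical; the stress domain is syllables 1–7.
  Weights: 1 fa L, 2 ti L, 3 da L, 4 mo: H, 5 no: H, 6 mor H, 7 pu L.
  Heavy syllables in the domain: 4, 5, 6. The leftmost is syllable 4 (mo:).
  → primary stress on syllable 4.

no: stays on 4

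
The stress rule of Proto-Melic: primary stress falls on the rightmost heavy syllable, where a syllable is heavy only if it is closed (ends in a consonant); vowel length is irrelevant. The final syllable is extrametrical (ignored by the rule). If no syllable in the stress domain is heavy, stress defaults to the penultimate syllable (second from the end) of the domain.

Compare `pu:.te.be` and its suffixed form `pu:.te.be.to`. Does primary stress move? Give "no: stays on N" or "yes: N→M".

Base `pu:.te.be` (3 syllables):
  The final syllable (3, be) is extrametrical; the stress domain is syllables 1–2.
  Weights: 1 pu: L, 2 te L.
  No heavy syllable in the domain; default to the penultimate syllable (second from the end) of the domain = syllable 1.
  → primary stress on syllable 1.
Suffixed `pu:.te.be.to` (4 syllables):
  The final syllable (4, to) is extrametrical; the stress domain is syllables 1–3.
  Weights: 1 pu: L, 2 te L, 3 be L.
  No heavy syllable in the domain; default to the penultimate syllable (second from the end) of the domain = syllable 2.
  → primary stress on syllable 2.

yes: 1→2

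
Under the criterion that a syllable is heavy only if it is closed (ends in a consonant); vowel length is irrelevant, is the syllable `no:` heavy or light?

`no:`: long vowel, open (no coda). Open (no coda) → light.

light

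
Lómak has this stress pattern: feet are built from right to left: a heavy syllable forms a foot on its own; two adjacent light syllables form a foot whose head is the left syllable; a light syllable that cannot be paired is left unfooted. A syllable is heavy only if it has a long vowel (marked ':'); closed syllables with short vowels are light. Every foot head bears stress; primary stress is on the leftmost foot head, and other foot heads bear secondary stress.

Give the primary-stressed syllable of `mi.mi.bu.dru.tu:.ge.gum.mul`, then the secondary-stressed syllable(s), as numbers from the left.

primary 1, secondary 3, 5, 7

Weights: 1 mi L, 2 mi L, 3 bu L, 4 dru L, 5 tu: H, 6 ge L, 7 gum L, 8 mul L.
Parse right to left (heavy = foot alone; LL = one foot; stranded L unfooted): (ˈmi.mi) (ˈbu.dru) (ˈtu:) ge (ˈgum.mul).
Foot heads: 1, 3, 5, 7.
Primary stress on the leftmost head = syllable 1.
Secondary stress on 3, 5, 7: ˈmi.mi.ˌbu.dru.ˌtu:.ge.ˌgum.mul.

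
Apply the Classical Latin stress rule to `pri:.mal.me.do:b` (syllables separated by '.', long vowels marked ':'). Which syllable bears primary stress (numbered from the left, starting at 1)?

Classical Latin: stress the penult if heavy (long vowel or closed), else the antepenult.
Weights: 2 mal H, 3 me L, 4 do:b H.
The penult (syllable 3, me) is light, so stress falls on the antepenult (syllable 2, mal).
Stress on syllable 2: pri:.ˈmal.me.do:b.

2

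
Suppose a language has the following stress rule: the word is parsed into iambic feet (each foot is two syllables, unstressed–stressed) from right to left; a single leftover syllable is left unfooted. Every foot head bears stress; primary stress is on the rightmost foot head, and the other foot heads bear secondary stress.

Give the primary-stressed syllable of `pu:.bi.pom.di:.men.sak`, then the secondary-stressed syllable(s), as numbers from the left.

Parse right to left into iambic (σˈσ) feet: (pu:.ˈbi) (pom.ˈdi:) (men.ˈsak).
Foot heads (stressed positions): 2, 4, 6.
End Rule Rightmost: primary stress on the rightmost head = syllable 6.
Secondary stress on 2, 4: pu:.ˌbi.pom.ˌdi:.men.ˈsak.

primary 6, secondary 2, 4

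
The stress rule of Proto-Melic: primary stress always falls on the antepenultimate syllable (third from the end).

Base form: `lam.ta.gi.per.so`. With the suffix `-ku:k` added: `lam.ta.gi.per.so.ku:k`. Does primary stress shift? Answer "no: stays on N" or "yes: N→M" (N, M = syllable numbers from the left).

Base `lam.ta.gi.per.so` (5 syllables):
  The word has 5 syllables; the antepenultimate syllable (third from the end) is syllable 3 (gi).
  → primary stress on syllable 3.
Suffixed `lam.ta.gi.per.so.ku:k` (6 syllables):
  The word has 6 syllables; the antepenultimate syllable (third from the end) is syllable 4 (per).
  → primary stress on syllable 4.

yes: 3→4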